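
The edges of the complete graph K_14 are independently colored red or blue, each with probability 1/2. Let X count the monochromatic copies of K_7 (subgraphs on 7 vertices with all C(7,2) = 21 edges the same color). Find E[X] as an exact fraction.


Let X = Σ_S X_S over the C(14, 7) = 3432 subsets S of size 7, where X_S = 1 if the K_7 on S is monochromatic.
For a fixed S, the K_7 on S has C(7, 2) = 21 edges. P[all 21 edges red] = (1/2)^21, and likewise for blue, so P[monochromatic] = 2·(1/2)^21 = 2^{1 − 21} = 1/1048576.
By linearity: E[X] = C(14, 7) · 2^{1 − 21} = 3432 · 1/1048576 = 429/131072.
Numerically: E[X] ≈ 0.003273.

E[X] = C(14,7)·2^(1−C(7,2)) = 429/131072 ≈ 0.003273.


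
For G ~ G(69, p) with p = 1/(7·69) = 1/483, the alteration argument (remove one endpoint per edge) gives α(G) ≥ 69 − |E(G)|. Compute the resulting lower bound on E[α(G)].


E[|E(G)|] = C(69, 2)·p = 2346 · (1/483) = 34/7.
E[α(G)] ≥ n − E[|E(G)|] = 69 − 34/7 = 449/7.
Numerically: ≈ 64.143.
(This is only a lower bound; the true E[α(G)] may be larger.)

E[α(G)] ≥ 449/7 ≈ 64.143.


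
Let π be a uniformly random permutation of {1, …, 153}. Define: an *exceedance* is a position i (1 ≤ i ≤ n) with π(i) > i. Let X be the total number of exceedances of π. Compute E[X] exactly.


Write X = Σ_{i=1}^{153} X_i, where X_i = 1_{π(i) > i}.
For each fixed i, π(i) is uniform over {1, …, 153} (marginal of a uniform permutation), so P[π(i) > i] = (n − i)/n. Summing: Σ_{i=1}^{153} (n − i)/n = (0 + 1 + … + 152)/153 = 153(153 − 1)/(2·153) = (153 − 1)/2.
Hence E[X] = Σ_{i=1}^{153} (153 − i)/153 = 76 ≈ 76.000000.

E[X] = 76 = 76.000000.


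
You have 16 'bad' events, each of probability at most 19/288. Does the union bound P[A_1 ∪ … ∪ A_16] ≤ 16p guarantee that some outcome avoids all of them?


Union bound: P[∪_{i=1}^{16} A_i] ≤ Σ_i P[A_i] ≤ 16·p = 16·(19/288) = 19/18.
Numerically: 19/18 ≈ 1.0556.
Is 19/18 < 1? NO.
Since the bound 19/18 is ≥ 1, the union bound is uninformative here; it does NOT by itself certify existence.

16·p = 19/18 ≈ 1.0556; existence NOT certified by the union bound.


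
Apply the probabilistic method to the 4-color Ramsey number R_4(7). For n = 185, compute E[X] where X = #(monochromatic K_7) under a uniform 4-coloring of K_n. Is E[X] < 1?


E[X] = C(185, 7) · 4^{1 − 21} = 1311854301420 · 4^{−20} = 1311854301420/1099511627776.
As a reduced fraction: E[X] = 327963575355/274877906944 ≈ 1.1931.
Is E[X] < 1? NO.
Since E[X] ≥ 1, the first-moment bound is inconclusive at n = 185; it does NOT by itself certify R_4(7) > 185.

E[X] = 327963575355/274877906944 ≈ 1.1931; E[X] ≥ 1; first-moment method inconclusive here.


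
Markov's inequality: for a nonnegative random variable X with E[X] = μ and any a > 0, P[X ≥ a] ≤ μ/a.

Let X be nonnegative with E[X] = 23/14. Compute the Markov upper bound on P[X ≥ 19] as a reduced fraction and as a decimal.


μ = E[X] = 23/14, a = 19.
Markov: P[X ≥ 19] ≤ μ/a = (23/14)/19 = 23/266.
Numerically: ≈ 0.0865.
(Since a = 19 > μ = 1.6429, the bound 23/266 is < 1 and informative.)

P[X ≥ 19] ≤ 23/266 ≈ 0.0865.


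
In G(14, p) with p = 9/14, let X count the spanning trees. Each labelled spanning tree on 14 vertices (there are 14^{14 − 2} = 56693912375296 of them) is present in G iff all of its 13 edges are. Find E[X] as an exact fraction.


K_14 has 14^{14 − 2} = 56693912375296 labelled spanning trees.
For each such spanning tree H, let X_H = 1 if all 13 edges of H are present in G. Then P[X_H = 1] = p^{13} = (9/14)^{13} = 2541865828329/793714773254144.
Summing the indicators: E[X] = Σ_H E[X_H] = 56693912375296 · p^{13} = 56693912375296 · 2541865828329/793714773254144 = 2541865828329/14.
Numerically: E[X] ≈ 1.82e+11.

E[X] = 56693912375296 · (9/14)^{13} = 2541865828329/14 ≈ 1.82e+11.


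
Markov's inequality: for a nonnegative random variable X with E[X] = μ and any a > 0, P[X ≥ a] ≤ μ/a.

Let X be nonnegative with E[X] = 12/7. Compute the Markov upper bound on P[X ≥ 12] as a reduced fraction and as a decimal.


μ = E[X] = 12/7, a = 12.
Markov: P[X ≥ 12] ≤ μ/a = (12/7)/12 = 1/7.
Numerically: ≈ 0.142857.
(Since a = 12 > μ = 1.714286, the bound 1/7 is < 1 and informative.)

P[X ≥ 12] ≤ 1/7 ≈ 0.142857.


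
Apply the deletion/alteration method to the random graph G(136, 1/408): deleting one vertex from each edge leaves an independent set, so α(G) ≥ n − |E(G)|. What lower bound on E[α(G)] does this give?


E[|E(G)|] = C(136, 2)·p = 9180 · (1/408) = 45/2.
E[α(G)] ≥ n − E[|E(G)|] = 136 − 45/2 = 227/2.
Numerically: ≈ 113.5000.
(This is only a lower bound; the true E[α(G)] may be larger.)

E[α(G)] ≥ 227/2 ≈ 113.5000.


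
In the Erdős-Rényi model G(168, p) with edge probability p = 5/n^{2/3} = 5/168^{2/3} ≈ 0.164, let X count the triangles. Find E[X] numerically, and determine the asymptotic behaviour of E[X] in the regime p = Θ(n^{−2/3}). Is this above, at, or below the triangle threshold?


Number of potential triangles: C(168, 3) = 776216.
Each occurs with probability p³ ≈ (0.164)³ ≈ 4.42885e-03.
By linearity: E[X] = C(168, 3)·p³ ≈ 776216 · 4.42885e-03 ≈ 3437.748.
Since α = 2/3 < 1, p = c/n^{2/3} ≫ 1/n is above the triangle threshold p ~ 1/n. Asymptotically E[X] ~ (c³/6)·n^{3(1−α)} = (5³/6)·n^{1} → ∞; triangles are abundant w.h.p.

E[X] ≈ 3437.748; in regime p = Θ(1/n^{2/3}) E[X] diverges (above the triangle threshold p ~ 1/n).


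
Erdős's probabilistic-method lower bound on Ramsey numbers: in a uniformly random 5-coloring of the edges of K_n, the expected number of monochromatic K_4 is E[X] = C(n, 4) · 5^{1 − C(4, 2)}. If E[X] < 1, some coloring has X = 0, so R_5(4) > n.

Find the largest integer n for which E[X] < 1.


We need C(n, 4) · 5^{1 − 6} < 1, i.e. C(n, 4) < 5^{6 − 1} = 3125.
Check values of n near the boundary:
  n = 14: C(14, 4) = 1001; 1001 < 3125? YES
  n = 15: C(15, 4) = 1365; 1365 < 3125? YES
  n = 16: C(16, 4) = 1820; 1820 < 3125? YES
  n = 17: C(17, 4) = 2380; 2380 < 3125? YES
  n = 18: C(18, 4) = 3060; 3060 < 3125? YES
  n = 19: C(19, 4) = 3876; 3876 < 3125? NO
The largest n with C(n, 4) < 3125 is n = 18 (where E[X] = 612/625 ≈ 0.97920). Hence R_5(4) > 18, i.e. R_5(4) ≥ 19.

Largest n = 18; hence R_5(4) > 18.


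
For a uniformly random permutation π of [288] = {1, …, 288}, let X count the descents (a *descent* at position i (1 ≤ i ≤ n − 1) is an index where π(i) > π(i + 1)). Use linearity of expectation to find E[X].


Write X = Σ X_I over i = 1, …, 287, with X_I the indicator of one descent.
There are 287 indicators.
For each fixed i, the pair (π(i), π(i+1)) is a uniformly random ordered pair of distinct values from {1, …, 288}; by symmetry P[π(i) > π(i+1)] = 1/2.
By linearity: E[X] = 287 · (1/2) = (288 − 1) · (1/2) = 287/2 ≈ 143.500000.

E[X] = 287/2 = 143.500000.


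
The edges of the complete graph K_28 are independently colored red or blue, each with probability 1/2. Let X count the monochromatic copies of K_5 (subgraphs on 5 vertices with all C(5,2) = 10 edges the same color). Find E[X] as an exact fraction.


Let X = Σ_S X_S over the C(28, 5) = 98280 subsets S of size 5, where X_S = 1 if the K_5 on S is monochromatic.
For a fixed S, the K_5 on S has C(5, 2) = 10 edges. P[all 10 edges red] = (1/2)^10, and likewise for blue, so P[monochromatic] = 2·(1/2)^10 = 2^{1 − 10} = 1/512.
By linearity: E[X] = C(28, 5) · 2^{1 − 10} = 98280 · 1/512 = 12285/64.
Numerically: E[X] ≈ 191.95312.

E[X] = C(28,5)·2^(1−C(5,2)) = 12285/64 ≈ 191.95312.


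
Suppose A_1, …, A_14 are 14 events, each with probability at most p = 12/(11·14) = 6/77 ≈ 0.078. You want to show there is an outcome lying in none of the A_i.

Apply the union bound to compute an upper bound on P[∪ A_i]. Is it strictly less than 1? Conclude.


Union bound: P[∪_{i=1}^{14} A_i] ≤ Σ_i P[A_i] ≤ 14·p = 14·(6/77) = 12/11.
Numerically: 12/11 ≈ 1.091.
Is 12/11 < 1? NO.
Since the bound 12/11 is ≥ 1, the union bound is uninformative here; it does NOT by itself certify existence.

14·p = 12/11 ≈ 1.091; existence NOT certified by the union bound.


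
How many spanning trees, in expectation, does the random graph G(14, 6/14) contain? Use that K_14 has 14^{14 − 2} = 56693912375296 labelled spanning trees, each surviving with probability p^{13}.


K_14 has 14^{14 − 2} = 56693912375296 labelled spanning trees.
For each such spanning tree H, let X_H = 1 if all 13 edges of H are present in G. Then P[X_H = 1] = p^{13} = (3/7)^{13} = 1594323/96889010407.
By linearity of expectation: E[X] = Σ_H E[X_H] = 56693912375296 · p^{13} = 56693912375296 · 1594323/96889010407 = 6530347008/7.
Numerically: E[X] ≈ 9.3291e+08.

E[X] = 56693912375296 · (3/7)^{13} = 6530347008/7 ≈ 9.3291e+08.


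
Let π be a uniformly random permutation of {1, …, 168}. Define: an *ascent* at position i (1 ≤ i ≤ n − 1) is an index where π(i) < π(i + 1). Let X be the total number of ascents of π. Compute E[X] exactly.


Write X = Σ X_I over i = 1, …, 167, with X_I the indicator of one ascent.
There are 167 indicators.
For each fixed i, the pair (π(i), π(i+1)) is a uniformly random ordered pair of distinct values from {1, …, 168}; by symmetry P[π(i) < π(i+1)] = 1/2.
By linearity: E[X] = 167 · (1/2) = (168 − 1) · (1/2) = 167/2 ≈ 83.50000.

E[X] = 167/2 = 83.50000.


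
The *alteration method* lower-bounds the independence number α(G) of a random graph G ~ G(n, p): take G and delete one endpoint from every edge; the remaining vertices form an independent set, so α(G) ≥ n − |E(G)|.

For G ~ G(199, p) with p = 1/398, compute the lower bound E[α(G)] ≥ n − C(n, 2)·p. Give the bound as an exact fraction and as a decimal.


E[|E(G)|] = C(199, 2)·p = 19701 · (1/398) = 99/2.
E[α(G)] ≥ n − E[|E(G)|] = 199 − 99/2 = 299/2.
Numerically: ≈ 149.50000.
(This is only a lower bound; the true E[α(G)] may be larger.)

E[α(G)] ≥ 299/2 ≈ 149.50000.


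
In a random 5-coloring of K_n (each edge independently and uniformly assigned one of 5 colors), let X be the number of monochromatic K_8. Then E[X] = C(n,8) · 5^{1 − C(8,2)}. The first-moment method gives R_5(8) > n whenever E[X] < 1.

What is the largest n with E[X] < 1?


We need C(n, 8) · 5^{1 − 28} < 1, i.e. C(n, 8) < 5^{28 − 1} = 7450580596923828125.
Check values of n near the boundary:
  n = 861: C(861, 8) = 7250034996615275865; 7250034996615275865 < 7450580596923828125? YES
  n = 862: C(862, 8) = 7317951015318931845; 7317951015318931845 < 7450580596923828125? YES
  n = 863: C(863, 8) = 7386423071602617757; 7386423071602617757 < 7450580596923828125? YES
  n = 864: C(864, 8) = 7455455062926006708; 7455455062926006708 < 7450580596923828125? NO
The largest n with C(n, 8) < 7450580596923828125 is n = 863 (where E[X] = 7386423071602617757/7450580596923828125 ≈ 0.9913889). Hence R_5(8) > 863, i.e. R_5(8) ≥ 864.

Largest n = 863; hence R_5(8) > 863.


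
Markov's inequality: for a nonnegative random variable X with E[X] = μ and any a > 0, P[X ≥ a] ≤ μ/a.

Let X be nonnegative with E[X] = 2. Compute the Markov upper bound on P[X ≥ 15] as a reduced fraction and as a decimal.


μ = E[X] = 2, a = 15.
Markov: P[X ≥ 15] ≤ μ/a = (2)/15 = 2/15.
Numerically: ≈ 0.13333.
(Since a = 15 > μ = 2.00000, the bound 2/15 is < 1 and informative.)

P[X ≥ 15] ≤ 2/15 ≈ 0.13333.


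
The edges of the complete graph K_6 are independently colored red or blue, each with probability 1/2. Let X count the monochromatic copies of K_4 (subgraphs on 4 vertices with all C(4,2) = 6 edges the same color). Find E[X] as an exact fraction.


Let X = Σ_S X_S over the C(6, 4) = 15 subsets S of size 4, where X_S = 1 if the K_4 on S is monochromatic.
For a fixed S, the K_4 on S has C(4, 2) = 6 edges. P[all 6 edges red] = (1/2)^6, and likewise for blue, so P[monochromatic] = 2·(1/2)^6 = 2^{1 − 6} = 1/32.
By linearity of expectation: E[X] = C(6, 4) · 2^{1 − 6} = 15 · 1/32 = 15/32.
Numerically: E[X] ≈ 0.4688.

E[X] = C(6,4)·2^(1−C(4,2)) = 15/32 ≈ 0.4688.


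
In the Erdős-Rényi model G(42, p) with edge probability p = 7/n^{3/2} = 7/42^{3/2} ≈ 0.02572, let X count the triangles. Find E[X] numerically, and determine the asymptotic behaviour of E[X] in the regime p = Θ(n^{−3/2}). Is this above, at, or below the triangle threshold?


Number of potential triangles: C(42, 3) = 11480.
Each occurs with probability p³ ≈ (0.02572)³ ≈ 1.700875e-05.
By linearity: E[X] = C(42, 3)·p³ ≈ 11480 · 1.700875e-05 ≈ 0.1953.
Since α = 3/2 > 1, p = c/n^{3/2} = o(1/n) is below the triangle threshold p ~ 1/n. Asymptotically E[X] ~ (c³/6)·n^{3(1−α)} = (7³/6)·n^{-1.5} → 0, so by Markov's inequality G has no triangles w.h.p.

E[X] ≈ 0.1953; in regime p = Θ(1/n^{3/2}) E[X] tends to 0 (below the triangle threshold p ~ 1/n).


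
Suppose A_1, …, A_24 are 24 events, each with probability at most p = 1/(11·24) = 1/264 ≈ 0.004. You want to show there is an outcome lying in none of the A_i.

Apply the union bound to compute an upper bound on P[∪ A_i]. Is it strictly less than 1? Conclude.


Union bound: P[∪_{i=1}^{24} A_i] ≤ Σ_i P[A_i] ≤ 24·p = 24·(1/264) = 1/11.
Numerically: 1/11 ≈ 0.091.
Is 1/11 < 1? YES.
Since P[∪ A_i] ≤ 1/11 < 1, the complement has P[∩ A_i^c] ≥ 1 − 1/11 = 10/11 > 0, so some outcome avoids every A_i.

24·p = 1/11 ≈ 0.091; existence CERTIFIED by the union bound.


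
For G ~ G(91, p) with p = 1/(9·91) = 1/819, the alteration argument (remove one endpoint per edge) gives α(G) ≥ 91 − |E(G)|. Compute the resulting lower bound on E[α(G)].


E[|E(G)|] = C(91, 2)·p = 4095 · (1/819) = 5.
E[α(G)] ≥ n − E[|E(G)|] = 91 − 5 = 86.
Numerically: ≈ 86.00000.
(This is only a lower bound; the true E[α(G)] may be larger.)

E[α(G)] ≥ 86 ≈ 86.00000.


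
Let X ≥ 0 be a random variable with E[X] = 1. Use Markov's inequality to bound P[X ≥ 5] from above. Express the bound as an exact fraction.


μ = E[X] = 1, a = 5.
Markov: P[X ≥ 5] ≤ μ/a = (1)/5 = 1/5.
Numerically: ≈ 0.200000.
(Since a = 5 > μ = 1.000000, the bound 1/5 is < 1 and informative.)

P[X ≥ 5] ≤ 1/5 ≈ 0.200000.


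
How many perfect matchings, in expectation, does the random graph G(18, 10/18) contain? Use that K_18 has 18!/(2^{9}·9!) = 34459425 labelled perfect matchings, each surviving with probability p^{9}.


K_18 has 18!/(2^{9}·9!) = 34459425 labelled perfect matchings.
For each such perfect matching H, let X_H = 1 if all 9 edges of H are present in G. Then P[X_H = 1] = p^{9} = (5/9)^{9} = 1953125/387420489.
By linearity of expectation: E[X] = Σ_H E[X_H] = 34459425 · p^{9} = 34459425 · 1953125/387420489 = 830908203125/4782969.
Numerically: E[X] ≈ 173722.

E[X] = 34459425 · (5/9)^{9} = 830908203125/4782969 ≈ 173722.


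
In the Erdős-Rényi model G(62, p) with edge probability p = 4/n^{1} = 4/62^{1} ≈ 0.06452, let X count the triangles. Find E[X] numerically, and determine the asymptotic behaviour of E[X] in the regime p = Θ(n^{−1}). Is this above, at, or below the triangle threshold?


Number of potential triangles: C(62, 3) = 37820.
Each occurs with probability p³ ≈ (0.06452)³ ≈ 2.685375e-04.
By linearity: E[X] = C(62, 3)·p³ ≈ 37820 · 2.685375e-04 ≈ 10.1561.
Here α = 1, so p = 4/n is exactly at the triangle threshold p ~ 1/n. Asymptotically E[X] → c³/6 = 4³/6 = 32/3 ≈ 10.6667, a bounded constant. In this regime the triangle count is asymptotically Poisson(c³/6).

E[X] ≈ 10.1561; in regime p = Θ(1/n^{1}) E[X] stays bounded (at the triangle threshold p ~ 1/n).


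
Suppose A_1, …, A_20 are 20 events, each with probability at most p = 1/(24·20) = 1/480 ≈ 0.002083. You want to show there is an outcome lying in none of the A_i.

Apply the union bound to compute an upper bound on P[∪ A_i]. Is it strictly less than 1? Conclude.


Union bound: P[∪_{i=1}^{20} A_i] ≤ Σ_i P[A_i] ≤ 20·p = 20·(1/480) = 1/24.
Numerically: 1/24 ≈ 0.041667.
Is 1/24 < 1? YES.
Since P[∪ A_i] ≤ 1/24 < 1, the complement has P[∩ A_i^c] ≥ 1 − 1/24 = 23/24 > 0, so some outcome avoids every A_i.

20·p = 1/24 ≈ 0.041667; existence CERTIFIED by the union bound.


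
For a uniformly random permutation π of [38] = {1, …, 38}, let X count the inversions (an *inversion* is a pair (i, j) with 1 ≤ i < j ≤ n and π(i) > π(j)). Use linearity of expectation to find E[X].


Write X = Σ X_I over the C(38, 2) = 703 pairs i < j, with X_I the indicator of one inversion.
There are 703 indicators.
For each fixed pair i < j, the values π(i) and π(j) are two distinct elements of {1, …, 38} in uniformly random order; by symmetry P[π(i) > π(j)] = 1/2.
By linearity: E[X] = 703 · (1/2) = C(38, 2) · (1/2) = 703/2 = 703/2 ≈ 351.5000.

E[X] = 703/2 = 351.5000.


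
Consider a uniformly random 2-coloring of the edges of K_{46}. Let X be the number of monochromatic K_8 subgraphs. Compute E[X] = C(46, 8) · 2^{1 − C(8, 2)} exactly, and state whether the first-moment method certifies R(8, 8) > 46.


E[X] = C(46, 8) · 2^{1 − 28} = 260932815 · 2^{−27} = 260932815/134217728.
As a reduced fraction: E[X] = 260932815/134217728 ≈ 1.9441.
Is E[X] < 1? NO.
Since E[X] ≥ 1, the first-moment bound is inconclusive at n = 46; it does NOT by itself certify R(8, 8) > 46.

E[X] = 260932815/134217728 ≈ 1.9441; E[X] ≥ 1; first-moment method inconclusive here.


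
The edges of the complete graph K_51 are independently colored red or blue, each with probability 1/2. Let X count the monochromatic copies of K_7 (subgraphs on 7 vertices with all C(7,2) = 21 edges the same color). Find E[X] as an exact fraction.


Let X = Σ_S X_S over the C(51, 7) = 115775100 subsets S of size 7, where X_S = 1 if the K_7 on S is monochromatic.
For a fixed S, the K_7 on S has C(7, 2) = 21 edges. P[all 21 edges red] = (1/2)^21, and likewise for blue, so P[monochromatic] = 2·(1/2)^21 = 2^{1 − 21} = 1/1048576.
By linearity of expectation: E[X] = C(51, 7) · 2^{1 − 21} = 115775100 · 1/1048576 = 28943775/262144.
Numerically: E[X] ≈ 110.411739.

E[X] = C(51,7)·2^(1−C(7,2)) = 28943775/262144 ≈ 110.411739.


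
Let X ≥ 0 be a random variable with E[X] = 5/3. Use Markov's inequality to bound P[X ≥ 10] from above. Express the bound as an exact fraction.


μ = E[X] = 5/3, a = 10.
Markov: P[X ≥ 10] ≤ μ/a = (5/3)/10 = 1/6.
Numerically: ≈ 0.167.
(Since a = 10 > μ = 1.667, the bound 1/6 is < 1 and informative.)

P[X ≥ 10] ≤ 1/6 ≈ 0.167.


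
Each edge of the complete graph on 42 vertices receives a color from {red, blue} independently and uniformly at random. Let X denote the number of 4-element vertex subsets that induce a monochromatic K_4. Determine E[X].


Let X = Σ_S X_S over the C(42, 4) = 111930 subsets S of size 4, where X_S = 1 if the K_4 on S is monochromatic.
For a fixed S, the K_4 on S has C(4, 2) = 6 edges. P[all 6 edges red] = (1/2)^6, and likewise for blue, so P[monochromatic] = 2·(1/2)^6 = 2^{1 − 6} = 1/32.
By linearity: E[X] = C(42, 4) · 2^{1 − 6} = 111930 · 1/32 = 55965/16.
Numerically: E[X] ≈ 3497.812.

E[X] = C(42,4)·2^(1−C(4,2)) = 55965/16 ≈ 3497.812.


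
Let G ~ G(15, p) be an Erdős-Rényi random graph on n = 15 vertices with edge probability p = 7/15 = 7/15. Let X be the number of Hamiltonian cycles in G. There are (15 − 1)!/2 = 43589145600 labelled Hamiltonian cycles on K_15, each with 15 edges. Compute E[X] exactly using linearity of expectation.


K_15 has (15 − 1)!/2 = 43589145600 labelled Hamiltonian cycles.
For each such Hamiltonian cycle H, let X_H = 1 if all 15 edges of H are present in G. Then P[X_H = 1] = p^{15} = (7/15)^{15} = 4747561509943/437893890380859375.
By linearity of expectation: E[X] = Σ_H E[X_H] = 43589145600 · p^{15} = 43589145600 · 4747561509943/437893890380859375 = 34064551424174695424/72081298828125.
Numerically: E[X] ≈ 4.726e+05.

E[X] = 43589145600 · (7/15)^{15} = 34064551424174695424/72081298828125 ≈ 4.726e+05.


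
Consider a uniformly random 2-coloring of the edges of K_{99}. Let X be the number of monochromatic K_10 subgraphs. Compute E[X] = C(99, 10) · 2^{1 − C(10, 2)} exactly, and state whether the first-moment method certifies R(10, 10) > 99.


E[X] = C(99, 10) · 2^{1 − 45} = 15579278510796 · 2^{−44} = 15579278510796/17592186044416.
As a reduced fraction: E[X] = 3894819627699/4398046511104 ≈ 0.8855795.
Is E[X] < 1? YES.
Since E[X] < 1, there exists a 2-coloring of K_{99} with no monochromatic K_10; hence R(10, 10) > 99.

E[X] = 3894819627699/4398046511104 ≈ 0.8855795; E[X] < 1, so R(10, 10) > 99.


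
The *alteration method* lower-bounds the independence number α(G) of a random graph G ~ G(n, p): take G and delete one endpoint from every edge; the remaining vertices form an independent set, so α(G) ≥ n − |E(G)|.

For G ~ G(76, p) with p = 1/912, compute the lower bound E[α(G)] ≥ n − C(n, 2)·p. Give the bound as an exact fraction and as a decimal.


E[|E(G)|] = C(76, 2)·p = 2850 · (1/912) = 25/8.
E[α(G)] ≥ n − E[|E(G)|] = 76 − 25/8 = 583/8.
Numerically: ≈ 72.875.
(This is only a lower bound; the true E[α(G)] may be larger.)

E[α(G)] ≥ 583/8 ≈ 72.875.


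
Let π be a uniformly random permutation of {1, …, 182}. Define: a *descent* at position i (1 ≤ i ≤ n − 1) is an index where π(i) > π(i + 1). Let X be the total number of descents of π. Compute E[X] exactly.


Write X = Σ X_I over i = 1, …, 181, with X_I the indicator of one descent.
There are 181 indicators.
For each fixed i, the pair (π(i), π(i+1)) is a uniformly random ordered pair of distinct values from {1, …, 182}; by symmetry P[π(i) > π(i+1)] = 1/2.
By linearity: E[X] = 181 · (1/2) = (182 − 1) · (1/2) = 181/2 ≈ 90.500000.

E[X] = 181/2 = 90.500000.


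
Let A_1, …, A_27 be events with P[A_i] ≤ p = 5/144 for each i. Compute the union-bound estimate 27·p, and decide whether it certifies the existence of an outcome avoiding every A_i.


Union bound: P[∪_{i=1}^{27} A_i] ≤ Σ_i P[A_i] ≤ 27·p = 27·(5/144) = 15/16.
Numerically: 15/16 ≈ 0.9375.
Is 15/16 < 1? YES.
Since P[∪ A_i] ≤ 15/16 < 1, the complement has P[∩ A_i^c] ≥ 1 − 15/16 = 1/16 > 0, so some outcome avoids every A_i.

27·p = 15/16 ≈ 0.9375; existence CERTIFIED by the union bound.


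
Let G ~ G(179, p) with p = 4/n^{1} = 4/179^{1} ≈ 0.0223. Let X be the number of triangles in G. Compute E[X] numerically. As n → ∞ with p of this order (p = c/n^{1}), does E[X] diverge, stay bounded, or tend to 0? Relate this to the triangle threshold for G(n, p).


Number of potential triangles: C(179, 3) = 939929.
Each occurs with probability p³ ≈ (0.0223)³ ≈ 1.11589e-05.
By linearity: E[X] = C(179, 3)·p³ ≈ 939929 · 1.11589e-05 ≈ 10.489.
Here α = 1, so p = 4/n is exactly at the triangle threshold p ~ 1/n. Asymptotically E[X] → c³/6 = 4³/6 = 32/3 ≈ 10.667, a bounded constant. In this regime the triangle count is asymptotically Poisson(c³/6).

E[X] ≈ 10.489; in regime p = Θ(1/n^{1}) E[X] stays bounded (at the triangle threshold p ~ 1/n).


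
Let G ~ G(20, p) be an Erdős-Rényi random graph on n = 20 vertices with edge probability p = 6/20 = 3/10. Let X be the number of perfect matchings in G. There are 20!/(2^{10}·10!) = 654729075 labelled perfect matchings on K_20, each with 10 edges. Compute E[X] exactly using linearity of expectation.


K_20 has 20!/(2^{10}·10!) = 654729075 labelled perfect matchings.
For each such perfect matching H, let X_H = 1 if all 10 edges of H are present in G. Then P[X_H = 1] = p^{10} = (3/10)^{10} = 59049/10000000000.
Summing the indicators: E[X] = Σ_H E[X_H] = 654729075 · p^{10} = 654729075 · 59049/10000000000 = 1546443885987/400000000.
Numerically: E[X] ≈ 3866.11.

E[X] = 654729075 · (3/10)^{10} = 1546443885987/400000000 ≈ 3866.11.


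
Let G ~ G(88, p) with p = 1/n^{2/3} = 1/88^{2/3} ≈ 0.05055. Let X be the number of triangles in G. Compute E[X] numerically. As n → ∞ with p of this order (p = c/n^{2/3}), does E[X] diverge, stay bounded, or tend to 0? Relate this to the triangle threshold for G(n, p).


Number of potential triangles: C(88, 3) = 109736.
Each occurs with probability p³ ≈ (0.05055)³ ≈ 1.291322e-04.
By linearity: E[X] = C(88, 3)·p³ ≈ 109736 · 1.291322e-04 ≈ 14.1705.
Since α = 2/3 < 1, p = c/n^{2/3} ≫ 1/n is above the triangle threshold p ~ 1/n. Asymptotically E[X] ~ (c³/6)·n^{3(1−α)} = (1³/6)·n^{1} → ∞; triangles are abundant w.h.p.

E[X] ≈ 14.1705; in regime p = Θ(1/n^{2/3}) E[X] diverges (above the triangle threshold p ~ 1/n).


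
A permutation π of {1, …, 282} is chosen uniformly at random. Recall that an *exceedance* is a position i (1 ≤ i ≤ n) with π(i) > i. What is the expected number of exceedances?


Write X = Σ_{i=1}^{282} X_i, where X_i = 1_{π(i) > i}.
For each fixed i, π(i) is uniform over {1, …, 282} (marginal of a uniform permutation), so P[π(i) > i] = (n − i)/n. Summing: Σ_{i=1}^{282} (n − i)/n = (0 + 1 + … + 281)/282 = 282(282 − 1)/(2·282) = (282 − 1)/2.
Hence E[X] = Σ_{i=1}^{282} (282 − i)/282 = 281/2 ≈ 140.50000.

E[X] = 281/2 = 140.50000.


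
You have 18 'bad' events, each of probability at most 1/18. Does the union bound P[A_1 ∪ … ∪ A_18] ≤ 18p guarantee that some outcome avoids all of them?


Union bound: P[∪_{i=1}^{18} A_i] ≤ Σ_i P[A_i] ≤ 18·p = 18·(1/18) = 1.
Numerically: 1 ≈ 1.0000000.
Is 1 < 1? NO.
Since the bound 1 is ≥ 1, the union bound is uninformative here; it does NOT by itself certify existence.

18·p = 1 ≈ 1.0000000; existence NOT certified by the union bound.


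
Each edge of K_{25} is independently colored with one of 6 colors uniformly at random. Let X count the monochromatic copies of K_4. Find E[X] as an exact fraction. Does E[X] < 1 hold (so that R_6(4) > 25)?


E[X] = C(25, 4) · 6^{1 − 6} = 12650 · 6^{−5} = 12650/7776.
As a reduced fraction: E[X] = 6325/3888 ≈ 1.626800.
Is E[X] < 1? NO.
Since E[X] ≥ 1, the first-moment bound is inconclusive at n = 25; it does NOT by itself certify R_6(4) > 25.

E[X] = 6325/3888 ≈ 1.626800; E[X] ≥ 1; first-moment method inconclusive here.


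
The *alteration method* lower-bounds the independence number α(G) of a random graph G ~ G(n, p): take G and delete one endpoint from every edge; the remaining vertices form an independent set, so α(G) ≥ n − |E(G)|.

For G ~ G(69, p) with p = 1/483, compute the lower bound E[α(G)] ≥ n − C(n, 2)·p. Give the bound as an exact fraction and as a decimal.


E[|E(G)|] = C(69, 2)·p = 2346 · (1/483) = 34/7.
E[α(G)] ≥ n − E[|E(G)|] = 69 − 34/7 = 449/7.
Numerically: ≈ 64.142857.
(This is only a lower bound; the true E[α(G)] may be larger.)

E[α(G)] ≥ 449/7 ≈ 64.142857.


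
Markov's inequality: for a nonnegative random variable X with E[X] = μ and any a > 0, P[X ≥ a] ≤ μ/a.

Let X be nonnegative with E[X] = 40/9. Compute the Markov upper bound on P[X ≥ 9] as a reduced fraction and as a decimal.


μ = E[X] = 40/9, a = 9.
Markov: P[X ≥ 9] ≤ μ/a = (40/9)/9 = 40/81.
Numerically: ≈ 0.494.
(Since a = 9 > μ = 4.444, the bound 40/81 is < 1 and informative.)

P[X ≥ 9] ≤ 40/81 ≈ 0.494.


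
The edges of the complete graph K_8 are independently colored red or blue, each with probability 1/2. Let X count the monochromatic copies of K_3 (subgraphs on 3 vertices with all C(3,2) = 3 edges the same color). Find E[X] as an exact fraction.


Let X = Σ_S X_S over the C(8, 3) = 56 subsets S of size 3, where X_S = 1 if the K_3 on S is monochromatic.
For a fixed S, the K_3 on S has C(3, 2) = 3 edges. P[all 3 edges red] = (1/2)^3, and likewise for blue, so P[monochromatic] = 2·(1/2)^3 = 2^{1 − 3} = 1/4.
By linearity: E[X] = C(8, 3) · 2^{1 − 3} = 56 · 1/4 = 14.
Numerically: E[X] ≈ 14.0000.

E[X] = C(8,3)·2^(1−C(3,2)) = 14 ≈ 14.0000.


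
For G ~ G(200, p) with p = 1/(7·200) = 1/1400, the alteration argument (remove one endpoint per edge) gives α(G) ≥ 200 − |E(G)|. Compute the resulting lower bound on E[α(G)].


E[|E(G)|] = C(200, 2)·p = 19900 · (1/1400) = 199/14.
E[α(G)] ≥ n − E[|E(G)|] = 200 − 199/14 = 2601/14.
Numerically: ≈ 185.7857.
(This is only a lower bound; the true E[α(G)] may be larger.)

E[α(G)] ≥ 2601/14 ≈ 185.7857.


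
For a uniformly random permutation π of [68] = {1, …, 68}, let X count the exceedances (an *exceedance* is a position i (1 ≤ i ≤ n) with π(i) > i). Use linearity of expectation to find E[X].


Write X = Σ_{i=1}^{68} X_i, where X_i = 1_{π(i) > i}.
For each fixed i, π(i) is uniform over {1, …, 68} (marginal of a uniform permutation), so P[π(i) > i] = (n − i)/n. Summing: Σ_{i=1}^{68} (n − i)/n = (0 + 1 + … + 67)/68 = 68(68 − 1)/(2·68) = (68 − 1)/2.
Hence E[X] = Σ_{i=1}^{68} (68 − i)/68 = 67/2 ≈ 33.500000.

E[X] = 67/2 = 33.500000.


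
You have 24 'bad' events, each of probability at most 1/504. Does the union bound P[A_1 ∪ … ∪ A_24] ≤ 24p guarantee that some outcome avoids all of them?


Union bound: P[∪_{i=1}^{24} A_i] ≤ Σ_i P[A_i] ≤ 24·p = 24·(1/504) = 1/21.
Numerically: 1/21 ≈ 0.0476190.
Is 1/21 < 1? YES.
Since P[∪ A_i] ≤ 1/21 < 1, the complement has P[∩ A_i^c] ≥ 1 − 1/21 = 20/21 > 0, so some outcome avoids every A_i.

24·p = 1/21 ≈ 0.0476190; existence CERTIFIED by the union bound.


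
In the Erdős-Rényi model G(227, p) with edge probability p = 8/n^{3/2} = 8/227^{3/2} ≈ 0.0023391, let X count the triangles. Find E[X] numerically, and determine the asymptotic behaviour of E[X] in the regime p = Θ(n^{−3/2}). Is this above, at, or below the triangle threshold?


Number of potential triangles: C(227, 3) = 1923825.
Each occurs with probability p³ ≈ (0.0023391)³ ≈ 1.2798339e-08.
By linearity: E[X] = C(227, 3)·p³ ≈ 1923825 · 1.2798339e-08 ≈ 0.02462.
Since α = 3/2 > 1, p = c/n^{3/2} = o(1/n) is below the triangle threshold p ~ 1/n. Asymptotically E[X] ~ (c³/6)·n^{3(1−α)} = (8³/6)·n^{-1.5} → 0, so by Markov's inequality G has no triangles w.h.p.

E[X] ≈ 0.02462; in regime p = Θ(1/n^{3/2}) E[X] tends to 0 (below the triangle threshold p ~ 1/n).


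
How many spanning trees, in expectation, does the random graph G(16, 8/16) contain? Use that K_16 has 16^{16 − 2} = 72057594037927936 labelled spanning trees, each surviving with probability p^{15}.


K_16 has 16^{16 − 2} = 72057594037927936 labelled spanning trees.
For each such spanning tree H, let X_H = 1 if all 15 edges of H are present in G. Then P[X_H = 1] = p^{15} = (1/2)^{15} = 1/32768.
Summing the indicators: E[X] = Σ_H E[X_H] = 72057594037927936 · p^{15} = 72057594037927936 · 1/32768 = 2199023255552.
Numerically: E[X] ≈ 2.2e+12.

E[X] = 72057594037927936 · (1/2)^{15} = 2199023255552 ≈ 2.2e+12.


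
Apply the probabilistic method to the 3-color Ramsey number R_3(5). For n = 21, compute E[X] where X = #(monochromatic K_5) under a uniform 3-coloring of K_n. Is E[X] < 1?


E[X] = C(21, 5) · 3^{1 − 10} = 20349 · 3^{−9} = 20349/19683.
As a reduced fraction: E[X] = 2261/2187 ≈ 1.033836.
Is E[X] < 1? NO.
Since E[X] ≥ 1, the first-moment bound is inconclusive at n = 21; it does NOT by itself certify R_3(5) > 21.

E[X] = 2261/2187 ≈ 1.033836; E[X] ≥ 1; first-moment method inconclusive here.


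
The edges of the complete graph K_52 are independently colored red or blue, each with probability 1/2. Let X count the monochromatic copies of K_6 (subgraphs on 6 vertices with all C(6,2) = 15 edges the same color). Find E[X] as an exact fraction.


Let X = Σ_S X_S over the C(52, 6) = 20358520 subsets S of size 6, where X_S = 1 if the K_6 on S is monochromatic.
For a fixed S, the K_6 on S has C(6, 2) = 15 edges. P[all 15 edges red] = (1/2)^15, and likewise for blue, so P[monochromatic] = 2·(1/2)^15 = 2^{1 − 15} = 1/16384.
By linearity: E[X] = C(52, 6) · 2^{1 − 15} = 20358520 · 1/16384 = 2544815/2048.
Numerically: E[X] ≈ 1242.585449.

E[X] = C(52,6)·2^(1−C(6,2)) = 2544815/2048 ≈ 1242.585449.


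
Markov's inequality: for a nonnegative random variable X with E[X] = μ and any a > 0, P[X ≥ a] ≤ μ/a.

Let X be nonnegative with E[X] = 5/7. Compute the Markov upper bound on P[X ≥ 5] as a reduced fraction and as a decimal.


μ = E[X] = 5/7, a = 5.
Markov: P[X ≥ 5] ≤ μ/a = (5/7)/5 = 1/7.
Numerically: ≈ 0.142857.
(Since a = 5 > μ = 0.714286, the bound 1/7 is < 1 and informative.)

P[X ≥ 5] ≤ 1/7 ≈ 0.142857.


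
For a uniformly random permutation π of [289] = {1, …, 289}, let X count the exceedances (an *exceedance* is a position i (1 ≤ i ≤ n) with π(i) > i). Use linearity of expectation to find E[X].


Write X = Σ_{i=1}^{289} X_i, where X_i = 1_{π(i) > i}.
For each fixed i, π(i) is uniform over {1, …, 289} (marginal of a uniform permutation), so P[π(i) > i] = (n − i)/n. Summing: Σ_{i=1}^{289} (n − i)/n = (0 + 1 + … + 288)/289 = 289(289 − 1)/(2·289) = (289 − 1)/2.
Hence E[X] = Σ_{i=1}^{289} (289 − i)/289 = 144 ≈ 144.0000.

E[X] = 144 = 144.0000.


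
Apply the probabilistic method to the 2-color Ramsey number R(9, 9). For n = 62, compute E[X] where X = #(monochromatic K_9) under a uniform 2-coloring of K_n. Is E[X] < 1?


E[X] = C(62, 9) · 2^{1 − 36} = 20286591270 · 2^{−35} = 20286591270/34359738368.
As a reduced fraction: E[X] = 10143295635/17179869184 ≈ 0.5904175.
Is E[X] < 1? YES.
Since E[X] < 1, there exists a 2-coloring of K_{62} with no monochromatic K_9; hence R(9, 9) > 62.

E[X] = 10143295635/17179869184 ≈ 0.5904175; E[X] < 1, so R(9, 9) > 62.


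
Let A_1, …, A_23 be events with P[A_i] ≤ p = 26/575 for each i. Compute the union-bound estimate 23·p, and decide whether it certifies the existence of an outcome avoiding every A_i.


Union bound: P[∪_{i=1}^{23} A_i] ≤ Σ_i P[A_i] ≤ 23·p = 23·(26/575) = 26/25.
Numerically: 26/25 ≈ 1.0400.
Is 26/25 < 1? NO.
Since the bound 26/25 is ≥ 1, the union bound is uninformative here; it does NOT by itself certify existence.

23·p = 26/25 ≈ 1.0400; existence NOT certified by the union bound.


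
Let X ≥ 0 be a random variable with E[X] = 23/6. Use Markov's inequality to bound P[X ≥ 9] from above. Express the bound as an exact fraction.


μ = E[X] = 23/6, a = 9.
Markov: P[X ≥ 9] ≤ μ/a = (23/6)/9 = 23/54.
Numerically: ≈ 0.4259.
(Since a = 9 > μ = 3.8333, the bound 23/54 is < 1 and informative.)

P[X ≥ 9] ≤ 23/54 ≈ 0.4259.


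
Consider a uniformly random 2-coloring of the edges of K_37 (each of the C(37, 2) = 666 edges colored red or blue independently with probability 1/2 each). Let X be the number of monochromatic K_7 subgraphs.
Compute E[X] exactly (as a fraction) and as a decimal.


Let X = Σ_S X_S over the C(37, 7) = 10295472 subsets S of size 7, where X_S = 1 if the K_7 on S is monochromatic.
For a fixed S, the K_7 on S has C(7, 2) = 21 edges. P[all 21 edges red] = (1/2)^21, and likewise for blue, so P[monochromatic] = 2·(1/2)^21 = 2^{1 − 21} = 1/1048576.
By linearity of expectation: E[X] = C(37, 7) · 2^{1 − 21} = 10295472 · 1/1048576 = 643467/65536.
Numerically: E[X] ≈ 9.818527.

E[X] = C(37,7)·2^(1−C(7,2)) = 643467/65536 ≈ 9.818527.


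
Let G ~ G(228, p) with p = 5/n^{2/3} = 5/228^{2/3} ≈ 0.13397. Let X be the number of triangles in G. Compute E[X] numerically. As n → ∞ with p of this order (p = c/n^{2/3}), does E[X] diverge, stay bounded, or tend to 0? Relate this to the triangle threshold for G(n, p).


Number of potential triangles: C(228, 3) = 1949476.
Each occurs with probability p³ ≈ (0.13397)³ ≈ 2.4045860e-03.
By linearity: E[X] = C(228, 3)·p³ ≈ 1949476 · 2.4045860e-03 ≈ 4687.68275.
Since α = 2/3 < 1, p = c/n^{2/3} ≫ 1/n is above the triangle threshold p ~ 1/n. Asymptotically E[X] ~ (c³/6)·n^{3(1−α)} = (5³/6)·n^{1} → ∞; triangles are abundant w.h.p.

E[X] ≈ 4687.68275; in regime p = Θ(1/n^{2/3}) E[X] diverges (above the triangle threshold p ~ 1/n).


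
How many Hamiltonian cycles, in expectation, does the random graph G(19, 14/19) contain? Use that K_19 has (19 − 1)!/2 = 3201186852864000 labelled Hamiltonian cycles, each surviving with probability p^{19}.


K_19 has (19 − 1)!/2 = 3201186852864000 labelled Hamiltonian cycles.
For each such Hamiltonian cycle H, let X_H = 1 if all 19 edges of H are present in G. Then P[X_H = 1] = p^{19} = (14/19)^{19} = 5976303958948914397184/1978419655660313589123979.
Summing the indicators: E[X] = Σ_H E[X_H] = 3201186852864000 · p^{19} = 3201186852864000 · 5976303958948914397184/1978419655660313589123979 = 19131265662106339128470788663934976000/1978419655660313589123979.
Numerically: E[X] ≈ 9.67e+12.

E[X] = 3201186852864000 · (14/19)^{19} = 19131265662106339128470788663934976000/1978419655660313589123979 ≈ 9.67e+12.


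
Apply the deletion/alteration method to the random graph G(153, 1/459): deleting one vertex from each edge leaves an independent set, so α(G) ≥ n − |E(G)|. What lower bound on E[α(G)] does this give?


E[|E(G)|] = C(153, 2)·p = 11628 · (1/459) = 76/3.
E[α(G)] ≥ n − E[|E(G)|] = 153 − 76/3 = 383/3.
Numerically: ≈ 127.666667.
(This is only a lower bound; the true E[α(G)] may be larger.)

E[α(G)] ≥ 383/3 ≈ 127.666667.


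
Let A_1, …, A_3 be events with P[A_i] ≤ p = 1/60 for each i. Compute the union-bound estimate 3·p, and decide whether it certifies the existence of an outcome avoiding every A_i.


Union bound: P[∪_{i=1}^{3} A_i] ≤ Σ_i P[A_i] ≤ 3·p = 3·(1/60) = 1/20.
Numerically: 1/20 ≈ 0.050.
Is 1/20 < 1? YES.
Since P[∪ A_i] ≤ 1/20 < 1, the complement has P[∩ A_i^c] ≥ 1 − 1/20 = 19/20 > 0, so some outcome avoids every A_i.

3·p = 1/20 ≈ 0.050; existence CERTIFIED by the union bound.


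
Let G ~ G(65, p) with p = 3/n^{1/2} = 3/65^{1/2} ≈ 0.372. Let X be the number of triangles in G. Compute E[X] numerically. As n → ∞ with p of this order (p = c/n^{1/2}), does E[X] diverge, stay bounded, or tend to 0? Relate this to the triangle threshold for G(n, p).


Number of potential triangles: C(65, 3) = 43680.
Each occurs with probability p³ ≈ (0.372)³ ≈ 5.15221e-02.
By linearity: E[X] = C(65, 3)·p³ ≈ 43680 · 5.15221e-02 ≈ 2250.486.
Since α = 1/2 < 1, p = c/n^{1/2} ≫ 1/n is above the triangle threshold p ~ 1/n. Asymptotically E[X] ~ (c³/6)·n^{3(1−α)} = (3³/6)·n^{1.5} → ∞; triangles are abundant w.h.p.

E[X] ≈ 2250.486; in regime p = Θ(1/n^{1/2}) E[X] diverges (above the triangle threshold p ~ 1/n).


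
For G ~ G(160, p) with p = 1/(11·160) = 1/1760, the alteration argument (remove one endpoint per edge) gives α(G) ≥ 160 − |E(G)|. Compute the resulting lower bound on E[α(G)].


E[|E(G)|] = C(160, 2)·p = 12720 · (1/1760) = 159/22.
E[α(G)] ≥ n − E[|E(G)|] = 160 − 159/22 = 3361/22.
Numerically: ≈ 152.772727.
(This is only a lower bound; the true E[α(G)] may be larger.)

E[α(G)] ≥ 3361/22 ≈ 152.772727.


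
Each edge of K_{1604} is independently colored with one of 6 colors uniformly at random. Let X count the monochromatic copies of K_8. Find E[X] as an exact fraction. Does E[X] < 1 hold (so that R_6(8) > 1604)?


E[X] = C(1604, 8) · 6^{1 − 28} = 1067877273673000226280 · 6^{−27} = 1067877273673000226280/1023490369077469249536.
As a reduced fraction: E[X] = 44494886403041676095/42645432044894552064 ≈ 1.0433682.
Is E[X] < 1? NO.
Since E[X] ≥ 1, the first-moment bound is inconclusive at n = 1604; it does NOT by itself certify R_6(8) > 1604.

E[X] = 44494886403041676095/42645432044894552064 ≈ 1.0433682; E[X] ≥ 1; first-moment method inconclusive here.


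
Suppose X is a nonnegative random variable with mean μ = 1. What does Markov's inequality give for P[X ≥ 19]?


μ = E[X] = 1, a = 19.
Markov: P[X ≥ 19] ≤ μ/a = (1)/19 = 1/19.
Numerically: ≈ 0.053.
(Since a = 19 > μ = 1.000, the bound 1/19 is < 1 and informative.)

P[X ≥ 19] ≤ 1/19 ≈ 0.053.


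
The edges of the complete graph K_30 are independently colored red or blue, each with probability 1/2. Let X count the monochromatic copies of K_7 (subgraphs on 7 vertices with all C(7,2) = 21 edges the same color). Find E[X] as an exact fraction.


Let X = Σ_S X_S over the C(30, 7) = 2035800 subsets S of size 7, where X_S = 1 if the K_7 on S is monochromatic.
For a fixed S, the K_7 on S has C(7, 2) = 21 edges. P[all 21 edges red] = (1/2)^21, and likewise for blue, so P[monochromatic] = 2·(1/2)^21 = 2^{1 − 21} = 1/1048576.
By linearity: E[X] = C(30, 7) · 2^{1 − 21} = 2035800 · 1/1048576 = 254475/131072.
Numerically: E[X] ≈ 1.9415.

E[X] = C(30,7)·2^(1−C(7,2)) = 254475/131072 ≈ 1.9415.
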